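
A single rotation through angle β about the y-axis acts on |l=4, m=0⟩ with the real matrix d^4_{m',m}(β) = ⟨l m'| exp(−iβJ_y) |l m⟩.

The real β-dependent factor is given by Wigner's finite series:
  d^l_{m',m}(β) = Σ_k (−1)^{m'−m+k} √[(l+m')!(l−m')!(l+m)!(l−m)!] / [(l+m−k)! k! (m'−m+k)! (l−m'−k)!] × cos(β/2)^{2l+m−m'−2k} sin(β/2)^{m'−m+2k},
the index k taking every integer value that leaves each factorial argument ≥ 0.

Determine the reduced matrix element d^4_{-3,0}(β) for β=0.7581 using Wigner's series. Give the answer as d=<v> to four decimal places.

d^4_{-3,0}(β=0.7581) via Wigner's sum:
Half-angle: c=0.929017, s=0.370038. N=√(1·5040·24·24)=1703.830978
The bounds max(0,m−m')=3 and min(l+m,l−m')=4 give 2 terms
  k=3: (−1)^0·1703.8310/(144)·0.9290^5·0.3700^3 = +0.414878
  k=4: (−1)^1·1703.8310/(144)·0.9290^3·0.3700^5 = -0.065821
d^4_{-3,0}(0.7581) = +0.414878 -0.065821 = +0.349057

d=0.3491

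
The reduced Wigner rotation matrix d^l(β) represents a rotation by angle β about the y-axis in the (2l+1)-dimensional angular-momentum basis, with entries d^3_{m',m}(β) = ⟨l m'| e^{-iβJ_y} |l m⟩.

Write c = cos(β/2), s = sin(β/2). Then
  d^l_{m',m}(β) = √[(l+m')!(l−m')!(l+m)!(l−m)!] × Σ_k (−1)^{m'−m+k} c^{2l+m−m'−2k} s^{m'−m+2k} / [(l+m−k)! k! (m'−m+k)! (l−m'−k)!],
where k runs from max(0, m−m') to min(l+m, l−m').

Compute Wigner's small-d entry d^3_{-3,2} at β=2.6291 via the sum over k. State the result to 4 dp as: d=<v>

d^3_{-3,2}(β=2.6291) via Wigner's sum:
Half-angle: c=0.253451, s=0.967348. N=√(1·720·120·1)=293.938769
The bounds max(0,m−m')=5 and min(l+m,l−m')=5 give 1 term
  k=5: (−1)^0·293.9388/(120)·0.2535^1·0.9673^5 = +0.525877
d^3_{-3,2}(2.6291) = +0.525877

d=0.5259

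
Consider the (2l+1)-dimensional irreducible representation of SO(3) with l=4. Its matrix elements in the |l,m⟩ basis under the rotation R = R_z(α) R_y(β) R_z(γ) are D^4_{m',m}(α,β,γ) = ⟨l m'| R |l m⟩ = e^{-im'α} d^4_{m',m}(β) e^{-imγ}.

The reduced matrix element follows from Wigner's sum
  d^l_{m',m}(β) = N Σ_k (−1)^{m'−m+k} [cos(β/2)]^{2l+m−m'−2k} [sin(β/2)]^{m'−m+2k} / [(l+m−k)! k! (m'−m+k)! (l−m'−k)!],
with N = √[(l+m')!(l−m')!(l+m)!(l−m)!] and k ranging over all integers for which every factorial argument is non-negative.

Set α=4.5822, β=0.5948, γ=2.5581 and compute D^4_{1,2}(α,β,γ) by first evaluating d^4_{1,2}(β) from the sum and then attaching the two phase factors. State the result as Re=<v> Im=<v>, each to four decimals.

Re=-0.4893 Im=0.1373

D^4_{1,2}(4.5822,0.5948,2.5581) = e^{-i·1·4.5822}·d^4_{1,2}(0.5948)·e^{-i·2·2.5581}. Compute d first:
Half-angle: c=0.956102, s=0.293035. N=√(120·6·720·2)=1018.233765
The bounds max(0,m−m')=1 and min(l+m,l−m')=3 give 3 terms
  k=1: (−1)^0·1018.2338/(240)·0.9561^7·0.2930^1 = +0.907997
  k=2: (−1)^1·1018.2338/(48)·0.9561^5·0.2930^3 = -0.426468
  k=3: (−1)^2·1018.2338/(72)·0.9561^3·0.2930^5 = +0.026707
d^4_{1,2}(0.5948) = +0.907997 -0.426468 +0.026707 = +0.508236
Attach z-rotation phases: D = e^{-i(1)(4.5822)}·(+0.508236)·e^{-i(2)(2.5581)} = -0.489329+0.137336i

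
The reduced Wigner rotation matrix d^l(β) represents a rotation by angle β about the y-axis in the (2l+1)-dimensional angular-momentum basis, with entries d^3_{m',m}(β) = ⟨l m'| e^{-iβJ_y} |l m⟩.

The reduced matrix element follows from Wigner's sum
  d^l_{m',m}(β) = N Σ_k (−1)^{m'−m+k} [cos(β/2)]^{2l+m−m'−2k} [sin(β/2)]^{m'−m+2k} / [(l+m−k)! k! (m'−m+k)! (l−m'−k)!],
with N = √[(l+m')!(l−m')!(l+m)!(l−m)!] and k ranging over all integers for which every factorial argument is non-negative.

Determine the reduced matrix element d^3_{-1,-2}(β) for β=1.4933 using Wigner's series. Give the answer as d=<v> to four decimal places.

d^3_{-1,-2}(β=1.4933) via Wigner's sum:
c=cos(1.4933/2)=0.733968, s=sin(1.4933/2)=0.679184; N=√[2·24·1·120]=75.894664
The bounds max(0,m−m')=0 and min(l+m,l−m')=1 give 2 terms
  k=0: (−1)^1·75.8947/(24)·0.7340^5·0.6792^1 = -0.457482
  k=1: (−1)^2·75.8947/(12)·0.7340^3·0.6792^3 = +0.783472
d^3_{-1,-2}(1.4933) = -0.457482 +0.783472 = +0.325991

d=0.3260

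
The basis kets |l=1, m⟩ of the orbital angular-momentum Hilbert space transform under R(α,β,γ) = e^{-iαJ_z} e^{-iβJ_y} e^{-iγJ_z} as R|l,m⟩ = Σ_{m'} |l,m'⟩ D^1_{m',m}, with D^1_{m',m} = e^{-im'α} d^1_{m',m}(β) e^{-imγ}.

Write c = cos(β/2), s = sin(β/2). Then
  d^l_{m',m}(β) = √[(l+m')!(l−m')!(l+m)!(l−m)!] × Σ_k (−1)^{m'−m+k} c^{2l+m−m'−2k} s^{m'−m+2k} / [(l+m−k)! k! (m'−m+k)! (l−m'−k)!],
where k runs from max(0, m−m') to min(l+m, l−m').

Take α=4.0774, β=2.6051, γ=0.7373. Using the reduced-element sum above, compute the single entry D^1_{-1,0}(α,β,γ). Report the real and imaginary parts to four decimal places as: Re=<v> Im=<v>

D^1_{-1,0}(4.0774,2.6051,0.7373) = e^{-i·-1·4.0774}·d^1_{-1,0}(2.6051)·e^{-i·0·0.7373}. Compute d first:
c=cos(2.6051/2)=0.265041, s=sin(2.6051/2)=0.964237; N=√[1·2·1·1]=1.414214
k: max(0,(0)−(-1))=1 … min(1+(0),1−(-1))=1
  k=1: (−1)^0·1.4142/(1)·0.2650^1·0.9642^1 = +0.361420
d^1_{-1,0}(2.6051) = +0.361420
D = (-0.593169-0.805078i)·(+0.361420)·(+1.000000+0.000000i) = -0.214383-0.290971i

Re=-0.2144 Im=-0.2910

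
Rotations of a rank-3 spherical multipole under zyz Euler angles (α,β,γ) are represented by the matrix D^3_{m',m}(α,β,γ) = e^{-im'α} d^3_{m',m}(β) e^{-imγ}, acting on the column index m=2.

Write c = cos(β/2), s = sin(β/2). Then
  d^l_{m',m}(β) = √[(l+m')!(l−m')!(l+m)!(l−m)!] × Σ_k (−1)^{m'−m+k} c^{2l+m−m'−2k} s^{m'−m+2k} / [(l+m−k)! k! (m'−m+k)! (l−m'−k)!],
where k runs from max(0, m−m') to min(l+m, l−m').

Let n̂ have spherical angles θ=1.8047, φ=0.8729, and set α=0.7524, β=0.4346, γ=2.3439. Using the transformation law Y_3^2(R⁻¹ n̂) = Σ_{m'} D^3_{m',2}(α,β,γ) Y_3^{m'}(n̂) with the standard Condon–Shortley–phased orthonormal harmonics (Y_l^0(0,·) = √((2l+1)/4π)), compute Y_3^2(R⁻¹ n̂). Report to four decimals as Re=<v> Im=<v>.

Need the full column D^3_{m',2} for m'=−3..3 at α=0.7524, β=0.4346, γ=2.3439.
cos(β/2)=0.976483, sin(β/2)=0.215594
d^3_{-3,2}: single k=5 term ⇒ +0.001114;  D = -0.000844-0.000727i
d^3_{-2,2}: k∈[4..5] ⇒ +0.010300 -0.000100 = +0.010200;  D = -0.010191+0.000422i
d^3_{-1,2}: k∈[3..4] ⇒ +0.059011 -0.001438 = +0.057573;  D = -0.040366+0.041051i
d^3_{0,2}: k∈[2..3] ⇒ +0.231469 -0.011283 = +0.220186;  D = -0.005414+0.220119i
d^3_{1,2}: k∈[1..2] ⇒ +0.605285 -0.059011 = +0.546274;  D = +0.363402+0.407866i
d^3_{2,2}: k∈[0..1] ⇒ +0.866939 -0.211301 = +0.655638;  D = +0.652949+0.059310i
d^3_{3,2}: single k=0 term ⇒ -0.468852;  D = -0.369867+0.288133i
Y_3^{m'}(θ=1.8047,φ=0.8729) and Σ D·Y over m':
  (-0.0008-0.0007i)·(-0.3327-0.1918i)  (-0.0102+0.0004i)·(+0.0390+0.2207i)  (-0.0404+0.0411i)·(-0.1478+0.1762i)  (-0.0054+0.2201i)·(+0.2362+0.0000i)  (+0.3634+0.4079i)·(+0.1478+0.1762i)  (+0.6529+0.0593i)·(+0.0390-0.2207i)  (-0.3699+0.2881i)·(+0.3327-0.1918i)
Y_3^2(R⁻¹ n̂) = -0.050291+0.186290i

Re=-0.0503 Im=0.1863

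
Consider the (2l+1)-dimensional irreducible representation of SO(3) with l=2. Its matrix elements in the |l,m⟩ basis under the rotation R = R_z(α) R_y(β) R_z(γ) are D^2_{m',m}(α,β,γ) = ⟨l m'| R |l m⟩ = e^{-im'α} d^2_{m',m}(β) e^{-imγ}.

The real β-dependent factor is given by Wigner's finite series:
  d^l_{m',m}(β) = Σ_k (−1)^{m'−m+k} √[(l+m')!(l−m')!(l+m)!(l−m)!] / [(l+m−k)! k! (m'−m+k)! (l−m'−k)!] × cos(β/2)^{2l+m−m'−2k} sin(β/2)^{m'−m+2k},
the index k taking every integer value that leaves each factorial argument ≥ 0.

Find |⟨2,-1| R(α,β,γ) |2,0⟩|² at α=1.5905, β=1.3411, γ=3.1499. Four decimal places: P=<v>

D^2_{-1,0}(1.5905,1.3411,3.1499) = e^{-i·-1·1.5905}·d^2_{-1,0}(1.3411)·e^{-i·0·3.1499}. Compute d first:
Half-angle: c=0.783480, s=0.621417. N=√(1·6·2·2)=4.898979
Admissible k: 1..2 (factorial args all ≥0)
  k=1: (−1)^0·4.8990/(2)·0.7835^3·0.6214^1 = +0.732053
  k=2: (−1)^1·4.8990/(2)·0.7835^1·0.6214^3 = -0.460525
d^2_{-1,0}(1.3411) = +0.732053 -0.460525 = +0.271528
|D^2_{-1,0}|² = |d^2_{-1,0}(β)|² = (+0.271528)² = 0.073728 (the z-rotation phases have unit modulus)

P=0.0737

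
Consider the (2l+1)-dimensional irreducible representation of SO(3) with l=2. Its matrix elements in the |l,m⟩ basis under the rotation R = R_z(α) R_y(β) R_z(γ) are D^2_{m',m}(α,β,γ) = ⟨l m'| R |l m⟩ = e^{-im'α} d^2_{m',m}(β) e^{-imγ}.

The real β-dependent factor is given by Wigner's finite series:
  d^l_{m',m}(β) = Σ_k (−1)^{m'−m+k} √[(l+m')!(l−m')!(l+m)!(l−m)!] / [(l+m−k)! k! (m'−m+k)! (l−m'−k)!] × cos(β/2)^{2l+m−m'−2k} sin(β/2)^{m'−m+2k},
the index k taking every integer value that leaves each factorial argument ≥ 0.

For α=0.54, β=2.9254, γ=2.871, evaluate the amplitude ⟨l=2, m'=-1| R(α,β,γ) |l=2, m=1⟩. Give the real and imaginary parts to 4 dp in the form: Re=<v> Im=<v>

Re=0.6493 Im=0.6829

Split into d^2_{-1,1}(β=2.9254) × two z-phases.
Half-angle: c=0.107886, s=0.994163. N=√(1·6·6·1)=6.000000
The bounds max(0,m−m')=2 and min(l+m,l−m')=3 give 2 terms
  k=2: (−1)^0·6.0000/(2)·0.1079^2·0.9942^2 = +0.034512
  k=3: (−1)^1·6.0000/(6)·0.1079^0·0.9942^4 = -0.976857
d^2_{-1,1}(2.9254) = +0.034512 -0.976857 = -0.942345
Phases: e^{-i·(-1)·0.54}=+0.857709+0.514136i, e^{-i·(1)·2.871}=-0.963613-0.267303i ⇒ D=+0.649341+0.682913i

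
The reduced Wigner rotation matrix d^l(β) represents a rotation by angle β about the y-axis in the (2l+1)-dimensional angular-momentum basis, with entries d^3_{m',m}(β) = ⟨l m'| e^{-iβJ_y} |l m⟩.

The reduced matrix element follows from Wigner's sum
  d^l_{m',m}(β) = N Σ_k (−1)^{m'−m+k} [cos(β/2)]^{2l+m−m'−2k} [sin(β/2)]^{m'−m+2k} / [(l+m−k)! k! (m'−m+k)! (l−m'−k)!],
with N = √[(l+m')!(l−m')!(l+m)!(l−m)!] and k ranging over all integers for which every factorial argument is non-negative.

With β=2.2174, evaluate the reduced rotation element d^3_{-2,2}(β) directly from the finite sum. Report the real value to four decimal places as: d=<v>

d=0.1236

d^3_{-2,2}(β=2.2174) via Wigner's sum:
With c≡cos(β/2)=0.445826 and s≡sin(β/2)=0.895120, N=[1·120·120·1]^{1/2}=120.000000
k: max(0,(2)−(-2))=4 … min(3+(2),3−(-2))=5
  k=4: (−1)^0·120.0000/(24)·0.4458^2·0.8951^4 = +0.638006
  k=5: (−1)^1·120.0000/(120)·0.4458^0·0.8951^6 = -0.514384
d^3_{-2,2}(2.2174) = +0.638006 -0.514384 = +0.123622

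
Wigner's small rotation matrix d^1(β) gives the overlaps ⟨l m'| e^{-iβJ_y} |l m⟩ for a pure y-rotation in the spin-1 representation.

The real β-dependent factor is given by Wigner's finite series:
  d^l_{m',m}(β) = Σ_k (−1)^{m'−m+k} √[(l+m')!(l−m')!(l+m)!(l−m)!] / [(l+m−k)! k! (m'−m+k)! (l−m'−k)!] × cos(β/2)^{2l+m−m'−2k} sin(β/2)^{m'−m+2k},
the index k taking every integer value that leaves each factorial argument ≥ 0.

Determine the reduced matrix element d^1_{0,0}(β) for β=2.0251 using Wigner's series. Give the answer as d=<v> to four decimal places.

d^1_{0,0}(β=2.0251) via Wigner's sum:
c=cos(2.0251/2)=0.529700, s=sin(2.0251/2)=0.848185; N=√[1·1·1·1]=1.000000
k: max(0,(0)−(0))=0 … min(1+(0),1−(0))=1
  k=0: (−1)^0·1.0000/(1)·0.5297^2·0.8482^0 = +0.280582
  k=1: (−1)^1·1.0000/(1)·0.5297^0·0.8482^2 = -0.719418
d^1_{0,0}(2.0251) = +0.280582 -0.719418 = -0.438837

d=-0.4388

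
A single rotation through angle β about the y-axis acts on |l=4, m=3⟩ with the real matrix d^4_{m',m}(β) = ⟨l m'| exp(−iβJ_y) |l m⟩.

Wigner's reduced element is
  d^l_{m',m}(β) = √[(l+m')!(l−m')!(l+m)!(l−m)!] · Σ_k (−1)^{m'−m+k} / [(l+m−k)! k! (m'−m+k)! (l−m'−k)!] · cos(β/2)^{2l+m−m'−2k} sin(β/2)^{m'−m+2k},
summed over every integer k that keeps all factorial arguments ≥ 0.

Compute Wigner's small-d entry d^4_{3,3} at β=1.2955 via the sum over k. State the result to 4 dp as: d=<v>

d^4_{3,3}(β=1.2955) via Wigner's sum:
Half-angle: c=0.797443, s=0.603394. N=√(5040·1·5040·1)=5040.000000
k: max(0,(3)−(3))=0 … min(4+(3),4−(3))=1
  k=0: (−1)^0·5040.0000/(5040)·0.7974^8·0.6034^0 = +0.163531
  k=1: (−1)^1·5040.0000/(720)·0.7974^6·0.6034^2 = -0.655389
d^4_{3,3}(1.2955) = +0.163531 -0.655389 = -0.491858

d=-0.4919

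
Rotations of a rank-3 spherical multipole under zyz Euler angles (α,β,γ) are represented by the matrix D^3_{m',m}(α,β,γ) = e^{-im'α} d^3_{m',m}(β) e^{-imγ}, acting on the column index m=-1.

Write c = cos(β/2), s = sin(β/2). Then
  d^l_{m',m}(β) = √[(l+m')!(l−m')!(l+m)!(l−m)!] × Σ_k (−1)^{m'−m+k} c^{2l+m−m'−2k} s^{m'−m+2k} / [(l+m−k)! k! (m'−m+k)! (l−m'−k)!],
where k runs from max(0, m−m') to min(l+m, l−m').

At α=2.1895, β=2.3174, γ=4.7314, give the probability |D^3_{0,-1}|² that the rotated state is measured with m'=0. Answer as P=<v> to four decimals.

Split into d^3_{0,-1}(β=2.3174) × two z-phases.
Half-angle: c=0.400531, s=0.916283. N=√(6·6·2·24)=41.569219
The bounds max(0,m−m')=0 and min(l+m,l−m')=2 give 3 terms
  k=0: (−1)^1·41.5692/(12)·0.4005^5·0.9163^1 = -0.032719
  k=1: (−1)^2·41.5692/(4)·0.4005^3·0.9163^3 = +0.513700
  k=2: (−1)^3·41.5692/(12)·0.4005^1·0.9163^5 = -0.896139
d^3_{0,-1}(2.3174) = -0.032719 +0.513700 -0.896139 = -0.415158
|D^3_{0,-1}|² = |d^3_{0,-1}(β)|² = (-0.415158)² = 0.172356 (the z-rotation phases have unit modulus)

P=0.1724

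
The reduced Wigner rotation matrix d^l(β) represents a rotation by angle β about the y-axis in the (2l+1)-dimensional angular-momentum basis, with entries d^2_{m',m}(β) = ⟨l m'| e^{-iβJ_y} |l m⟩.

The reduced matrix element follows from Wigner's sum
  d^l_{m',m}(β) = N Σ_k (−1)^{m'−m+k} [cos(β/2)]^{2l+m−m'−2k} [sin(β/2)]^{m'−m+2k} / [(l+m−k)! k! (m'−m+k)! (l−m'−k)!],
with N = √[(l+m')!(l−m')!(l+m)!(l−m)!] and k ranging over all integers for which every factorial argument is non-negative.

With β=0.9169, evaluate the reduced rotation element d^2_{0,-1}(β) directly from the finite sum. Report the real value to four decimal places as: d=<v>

d^2_{0,-1}(β=0.9169) via Wigner's sum:
Half-angle: c=0.896740, s=0.442559. N=√(2·2·1·6)=4.898979
k∈{0,1} keeps every argument non-negative
  k=0: (−1)^1·4.8990/(2)·0.8967^3·0.4426^1 = -0.781710
  k=1: (−1)^2·4.8990/(2)·0.8967^1·0.4426^3 = +0.190395
d^2_{0,-1}(0.9169) = -0.781710 +0.190395 = -0.591315

d=-0.5913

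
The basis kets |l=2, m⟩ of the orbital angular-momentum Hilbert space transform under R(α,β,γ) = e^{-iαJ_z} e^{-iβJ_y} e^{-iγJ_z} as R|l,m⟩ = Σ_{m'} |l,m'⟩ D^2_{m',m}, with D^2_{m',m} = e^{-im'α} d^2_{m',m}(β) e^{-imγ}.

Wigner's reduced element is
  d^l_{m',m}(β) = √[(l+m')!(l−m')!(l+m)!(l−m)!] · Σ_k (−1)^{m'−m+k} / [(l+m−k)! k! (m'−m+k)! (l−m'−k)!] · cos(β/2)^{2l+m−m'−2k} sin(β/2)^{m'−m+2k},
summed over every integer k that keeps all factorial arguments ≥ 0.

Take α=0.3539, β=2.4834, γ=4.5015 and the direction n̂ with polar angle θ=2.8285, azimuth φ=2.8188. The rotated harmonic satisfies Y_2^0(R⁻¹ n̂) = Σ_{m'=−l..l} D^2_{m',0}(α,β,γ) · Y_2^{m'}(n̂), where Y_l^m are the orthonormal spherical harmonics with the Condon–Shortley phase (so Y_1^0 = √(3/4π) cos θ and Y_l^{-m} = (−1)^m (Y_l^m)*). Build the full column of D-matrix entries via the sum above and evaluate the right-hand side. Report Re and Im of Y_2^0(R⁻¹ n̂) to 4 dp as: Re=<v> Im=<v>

Need the full column D^2_{m',0} for m'=−2..2 at α=0.3539, β=2.4834, γ=4.5015.
cos(β/2)=0.323188, sin(β/2)=0.946335
d^2_{-2,0}: single k=2 term ⇒ +0.229127;  D = +0.174089+0.148970i
d^2_{-1,0}: k∈[1..2] ⇒ +0.078250 -0.670912 = -0.592661;  D = -0.555933-0.205392i
d^2_{0,0}: k∈[0..2] ⇒ +0.010910 -0.374162 +0.802009 = +0.438757;  D = +0.438757+0.000000i
d^2_{1,0}: k∈[0..1] ⇒ -0.078250 +0.670912 = +0.592661;  D = +0.555933-0.205392i
d^2_{2,0}: single k=0 term ⇒ +0.229127;  D = +0.174089-0.148970i
Y_2^{m'}(θ=2.8285,φ=2.8188) and Σ D·Y over m':
  (+0.1741+0.1490i)·(+0.0293+0.0220i)  (-0.5559-0.2054i)·(+0.2147+0.0718i)  (+0.4388+0.0000i)·(+0.5410+0.0000i)  (+0.5559-0.2054i)·(-0.2147+0.0718i)  (+0.1741-0.1490i)·(+0.0293-0.0220i)
Y_2^0(R⁻¹ n̂) = +0.031795+0.000000i

Re=0.0318 Im=0.0000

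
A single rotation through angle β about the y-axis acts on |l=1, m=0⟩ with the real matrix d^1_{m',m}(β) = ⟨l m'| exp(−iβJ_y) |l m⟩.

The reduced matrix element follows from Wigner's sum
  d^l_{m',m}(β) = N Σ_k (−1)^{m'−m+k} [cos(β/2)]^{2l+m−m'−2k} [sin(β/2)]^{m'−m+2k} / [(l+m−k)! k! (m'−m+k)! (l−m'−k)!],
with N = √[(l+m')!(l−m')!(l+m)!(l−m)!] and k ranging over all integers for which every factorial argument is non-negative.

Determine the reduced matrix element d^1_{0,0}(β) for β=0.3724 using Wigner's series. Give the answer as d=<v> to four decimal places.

d=0.9315

d^1_{0,0}(β=0.3724) via Wigner's sum:
With c≡cos(β/2)=0.982715 and s≡sin(β/2)=0.185126, N=[1·1·1·1]^{1/2}=1.000000
The bounds max(0,m−m')=0 and min(l+m,l−m')=1 give 2 terms
  k=0: (−1)^0·1.0000/(1)·0.9827^2·0.1851^0 = +0.965728
  k=1: (−1)^1·1.0000/(1)·0.9827^0·0.1851^2 = -0.034272
d^1_{0,0}(0.3724) = +0.965728 -0.034272 = +0.931457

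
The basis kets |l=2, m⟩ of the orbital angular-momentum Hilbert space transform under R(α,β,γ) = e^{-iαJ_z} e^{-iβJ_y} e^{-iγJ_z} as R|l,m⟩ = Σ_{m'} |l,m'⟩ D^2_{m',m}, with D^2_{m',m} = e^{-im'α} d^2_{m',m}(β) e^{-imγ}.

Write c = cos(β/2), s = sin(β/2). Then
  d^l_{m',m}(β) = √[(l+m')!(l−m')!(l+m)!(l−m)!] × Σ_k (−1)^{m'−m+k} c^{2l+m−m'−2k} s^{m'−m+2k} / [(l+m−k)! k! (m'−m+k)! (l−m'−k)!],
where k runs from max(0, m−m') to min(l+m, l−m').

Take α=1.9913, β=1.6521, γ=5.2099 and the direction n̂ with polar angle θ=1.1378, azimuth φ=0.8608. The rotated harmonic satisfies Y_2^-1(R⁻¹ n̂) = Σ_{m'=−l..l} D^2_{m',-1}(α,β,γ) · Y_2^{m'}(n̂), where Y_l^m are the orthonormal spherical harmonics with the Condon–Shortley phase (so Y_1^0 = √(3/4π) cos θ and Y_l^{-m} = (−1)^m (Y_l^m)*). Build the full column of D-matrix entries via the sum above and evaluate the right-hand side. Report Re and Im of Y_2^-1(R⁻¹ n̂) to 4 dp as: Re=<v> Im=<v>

Re=0.1377 Im=0.2137

Need the full column D^2_{m',-1} for m'=−2..2 at α=1.9913, β=1.6521, γ=5.2099.
cos(β/2)=0.677785, sin(β/2)=0.735260
d^2_{-2,-1}: single k=1 term ⇒ +0.457875;  D = -0.445579+0.105401i
d^2_{-1,-1}: k∈[0..1] ⇒ +0.211042 -0.745053 = -0.534011;  D = -0.324358-0.424217i
d^2_{0,-1}: k∈[0..1] ⇒ -0.560781 +0.659919 = +0.099138;  D = +0.047313-0.087120i
d^2_{1,-1}: k∈[0..1] ⇒ +0.745053 -0.292256 = +0.452797;  D = -0.451455-0.034834i
d^2_{2,-1}: single k=0 term ⇒ -0.538821;  D = -0.181465-0.507345i
Y_2^{m'}(θ=1.1378,φ=0.8608) and Σ D·Y over m':
  (-0.4456+0.1054i)·(-0.0478-0.3147i)  (-0.3244-0.4242i)·(+0.1918-0.2231i)  (+0.0473-0.0871i)·(-0.1488+0.0000i)  (-0.4515-0.0348i)·(-0.1918-0.2231i)  (-0.1815-0.5073i)·(-0.0478+0.3147i)
Y_2^-1(R⁻¹ n̂) = +0.137688+0.213722i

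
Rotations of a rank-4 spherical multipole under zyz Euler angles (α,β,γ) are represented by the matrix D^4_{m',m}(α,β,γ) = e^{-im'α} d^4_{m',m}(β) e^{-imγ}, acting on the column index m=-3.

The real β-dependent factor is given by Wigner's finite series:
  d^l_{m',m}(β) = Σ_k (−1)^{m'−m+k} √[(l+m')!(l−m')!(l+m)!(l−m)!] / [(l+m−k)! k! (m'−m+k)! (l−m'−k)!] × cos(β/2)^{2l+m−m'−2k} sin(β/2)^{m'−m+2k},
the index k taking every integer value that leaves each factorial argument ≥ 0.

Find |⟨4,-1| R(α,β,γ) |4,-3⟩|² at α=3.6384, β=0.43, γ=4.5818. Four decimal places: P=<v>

Split into d^4_{-1,-3}(β=0.43) × two z-phases.
With c≡cos(β/2)=0.976976 and s≡sin(β/2)=0.213347, N=[6·120·1·5040]^{1/2}=1904.940944
k∈{0,1} keeps every argument non-negative
  k=0: (−1)^2·1904.9409/(240)·0.9770^6·0.2133^2 = +0.314159
  k=1: (−1)^3·1904.9409/(144)·0.9770^4·0.2133^4 = -0.024969
d^4_{-1,-3}(0.43) = +0.314159 -0.024969 = +0.289190
|D^4_{-1,-3}|² = |d^4_{-1,-3}(β)|² = (+0.289190)² = 0.083631 (the z-rotation phases have unit modulus)

P=0.0836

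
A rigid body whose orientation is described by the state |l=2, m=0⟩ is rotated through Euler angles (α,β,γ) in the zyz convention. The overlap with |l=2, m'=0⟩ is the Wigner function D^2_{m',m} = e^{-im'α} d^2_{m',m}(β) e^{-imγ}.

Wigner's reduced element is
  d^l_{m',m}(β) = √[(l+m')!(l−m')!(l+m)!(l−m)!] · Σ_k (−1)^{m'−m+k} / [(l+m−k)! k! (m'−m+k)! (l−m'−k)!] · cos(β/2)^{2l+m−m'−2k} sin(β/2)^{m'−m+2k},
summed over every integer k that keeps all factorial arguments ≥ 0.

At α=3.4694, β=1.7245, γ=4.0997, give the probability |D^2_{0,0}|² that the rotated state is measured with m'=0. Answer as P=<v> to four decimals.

D^2_{0,0}(3.4694,1.7245,4.0997) = e^{-i·0·3.4694}·d^2_{0,0}(1.7245)·e^{-i·0·4.0997}. Compute d first:
Half-angle: c=0.650731, s=0.759309. N=√(2·2·2·2)=4.000000
The bounds max(0,m−m')=0 and min(l+m,l−m')=2 give 3 terms
  k=0: (−1)^0·4.0000/(4)·0.6507^4·0.7593^0 = +0.179310
  k=1: (−1)^1·4.0000/(1)·0.6507^2·0.7593^2 = -0.976561
  k=2: (−1)^2·4.0000/(4)·0.6507^0·0.7593^4 = +0.332409
d^2_{0,0}(1.7245) = +0.179310 -0.976561 +0.332409 = -0.464841
|D^2_{0,0}|² = |d^2_{0,0}(β)|² = (-0.464841)² = 0.216077 (the z-rotation phases have unit modulus)

P=0.2161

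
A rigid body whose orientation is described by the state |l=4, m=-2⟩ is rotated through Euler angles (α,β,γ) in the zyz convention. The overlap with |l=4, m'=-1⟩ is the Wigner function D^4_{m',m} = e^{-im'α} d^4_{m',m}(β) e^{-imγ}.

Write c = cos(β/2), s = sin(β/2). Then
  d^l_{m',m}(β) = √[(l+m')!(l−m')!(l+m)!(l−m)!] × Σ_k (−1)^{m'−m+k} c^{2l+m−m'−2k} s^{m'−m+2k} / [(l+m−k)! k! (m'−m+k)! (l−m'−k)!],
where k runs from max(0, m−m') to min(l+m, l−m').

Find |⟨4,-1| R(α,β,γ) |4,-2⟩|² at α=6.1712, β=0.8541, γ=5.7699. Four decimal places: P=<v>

First d^4_{-1,-2}(β=0.8541), then the phase factors e^{-i(-1)α} and e^{-i(-2)γ}:
With c≡cos(β/2)=0.910192 and s≡sin(β/2)=0.414188, N=[6·120·2·720]^{1/2}=1018.233765
Admissible k: 0..2 (factorial args all ≥0)
  k=0: (−1)^1·1018.2338/(240)·0.9102^7·0.4142^1 = -0.909417
  k=1: (−1)^2·1018.2338/(48)·0.9102^5·0.4142^3 = +0.941589
  k=2: (−1)^3·1018.2338/(72)·0.9102^3·0.4142^5 = -0.129987
d^4_{-1,-2}(0.8541) = -0.909417 +0.941589 -0.129987 = -0.097814
|D^4_{-1,-2}|² = |d^4_{-1,-2}(β)|² = (-0.097814)² = 0.009568 (the z-rotation phases have unit modulus)

P=0.0096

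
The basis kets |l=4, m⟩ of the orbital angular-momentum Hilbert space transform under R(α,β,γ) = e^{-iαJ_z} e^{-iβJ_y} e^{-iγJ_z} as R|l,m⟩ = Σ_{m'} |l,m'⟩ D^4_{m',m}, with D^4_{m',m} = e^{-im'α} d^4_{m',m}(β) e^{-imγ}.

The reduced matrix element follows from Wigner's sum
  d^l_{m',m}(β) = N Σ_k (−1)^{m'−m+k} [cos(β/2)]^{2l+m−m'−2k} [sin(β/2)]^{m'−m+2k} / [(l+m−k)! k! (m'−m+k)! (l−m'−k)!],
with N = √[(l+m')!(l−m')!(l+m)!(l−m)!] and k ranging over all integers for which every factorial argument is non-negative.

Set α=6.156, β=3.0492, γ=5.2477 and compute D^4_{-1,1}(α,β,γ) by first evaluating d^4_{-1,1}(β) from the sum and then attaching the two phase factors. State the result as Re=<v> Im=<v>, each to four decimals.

Re=-0.5904 Im=-0.7568

First d^4_{-1,1}(β=3.0492), then the phase factors e^{-i(-1)α} and e^{-i(1)γ}:
Half-angle: c=0.046180, s=0.998933. N=√(6·120·120·6)=720.000000
The bounds max(0,m−m')=2 and min(l+m,l−m')=5 give 4 terms
  k=2: (−1)^0·720.0000/(72)·0.0462^6·0.9989^2 = +0.000000
  k=3: (−1)^1·720.0000/(24)·0.0462^4·0.9989^4 = -0.000136
  k=4: (−1)^2·720.0000/(48)·0.0462^2·0.9989^6 = +0.031785
  k=5: (−1)^3·720.0000/(720)·0.0462^0·0.9989^8 = -0.991497
d^4_{-1,1}(3.0492) = +0.000000 -0.000136 +0.031785 -0.991497 = -0.959848
Attach z-rotation phases: D = e^{-i(-1)(6.156)}·(-0.959848)·e^{-i(1)(5.2477)} = -0.590390-0.756801i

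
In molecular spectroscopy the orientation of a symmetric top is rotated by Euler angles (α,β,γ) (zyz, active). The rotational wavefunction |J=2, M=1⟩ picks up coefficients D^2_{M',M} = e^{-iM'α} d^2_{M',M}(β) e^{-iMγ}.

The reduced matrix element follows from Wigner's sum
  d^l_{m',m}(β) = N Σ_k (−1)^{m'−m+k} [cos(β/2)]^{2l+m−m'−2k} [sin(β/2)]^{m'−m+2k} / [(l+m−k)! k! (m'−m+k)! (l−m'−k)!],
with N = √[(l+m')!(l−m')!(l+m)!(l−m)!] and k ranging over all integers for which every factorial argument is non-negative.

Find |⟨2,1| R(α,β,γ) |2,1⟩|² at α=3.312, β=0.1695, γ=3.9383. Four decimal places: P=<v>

P=0.9300

Split into d^2_{1,1}(β=0.1695) × two z-phases.
c=cos(0.1695/2)=0.996411, s=sin(0.1695/2)=0.084649; N=√[6·1·6·1]=6.000000
The bounds max(0,m−m')=0 and min(l+m,l−m')=1 give 2 terms
  k=0: (−1)^0·6.0000/(6)·0.9964^4·0.0846^0 = +0.985721
  k=1: (−1)^1·6.0000/(2)·0.9964^2·0.0846^2 = -0.021342
d^2_{1,1}(0.1695) = +0.985721 -0.021342 = +0.964378
|D^2_{1,1}|² = |d^2_{1,1}(β)|² = (+0.964378)² = 0.930026 (the z-rotation phases have unit modulus)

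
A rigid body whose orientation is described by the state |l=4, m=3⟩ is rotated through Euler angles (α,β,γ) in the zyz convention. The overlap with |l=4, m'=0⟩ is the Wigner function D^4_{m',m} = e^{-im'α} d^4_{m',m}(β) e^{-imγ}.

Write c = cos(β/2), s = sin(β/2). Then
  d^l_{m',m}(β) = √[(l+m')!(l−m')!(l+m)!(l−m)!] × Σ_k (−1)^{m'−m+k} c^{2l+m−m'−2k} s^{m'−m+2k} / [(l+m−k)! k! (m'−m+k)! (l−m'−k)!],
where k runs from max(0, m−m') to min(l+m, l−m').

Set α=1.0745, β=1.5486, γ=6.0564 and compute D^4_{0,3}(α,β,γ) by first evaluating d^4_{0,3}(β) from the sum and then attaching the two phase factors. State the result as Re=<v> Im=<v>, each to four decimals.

Re=0.0255 Im=0.0206

D^4_{0,3}(1.0745,1.5486,6.0564) = e^{-i·0·1.0745}·d^4_{0,3}(1.5486)·e^{-i·3·6.0564}. Compute d first:
With c≡cos(β/2)=0.714911 and s≡sin(β/2)=0.699216, N=[24·24·5040·1]^{1/2}=1703.830978
Admissible k: 3..4 (factorial args all ≥0)
  k=3: (−1)^0·1703.8310/(144)·0.7149^5·0.6992^3 = +0.755365
  k=4: (−1)^1·1703.8310/(144)·0.7149^3·0.6992^5 = -0.722563
d^4_{0,3}(1.5486) = +0.755365 -0.722563 = +0.032802
Phases: e^{-i·(0)·1.0745}=+1.000000+0.000000i, e^{-i·(3)·6.0564}=+0.777349+0.629070i ⇒ D=+0.025498+0.020635i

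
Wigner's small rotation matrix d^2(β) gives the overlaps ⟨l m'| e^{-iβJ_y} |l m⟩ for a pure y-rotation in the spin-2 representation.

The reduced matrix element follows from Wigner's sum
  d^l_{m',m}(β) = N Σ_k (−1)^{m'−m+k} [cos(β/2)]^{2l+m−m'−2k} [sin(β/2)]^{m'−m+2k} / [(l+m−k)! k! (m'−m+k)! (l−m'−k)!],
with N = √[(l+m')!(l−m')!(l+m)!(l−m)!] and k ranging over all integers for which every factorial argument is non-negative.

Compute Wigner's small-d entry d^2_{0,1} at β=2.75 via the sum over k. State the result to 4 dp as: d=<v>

d=-0.4321

d^2_{0,1}(β=2.75) via Wigner's sum:
Half-angle: c=0.194548, s=0.980893. N=√(2·2·6·1)=4.898979
k∈{1,2} keeps every argument non-negative
  k=1: (−1)^0·4.8990/(2)·0.1945^3·0.9809^1 = +0.017692
  k=2: (−1)^1·4.8990/(2)·0.1945^1·0.9809^3 = -0.449745
d^2_{0,1}(2.75) = +0.017692 -0.449745 = -0.432053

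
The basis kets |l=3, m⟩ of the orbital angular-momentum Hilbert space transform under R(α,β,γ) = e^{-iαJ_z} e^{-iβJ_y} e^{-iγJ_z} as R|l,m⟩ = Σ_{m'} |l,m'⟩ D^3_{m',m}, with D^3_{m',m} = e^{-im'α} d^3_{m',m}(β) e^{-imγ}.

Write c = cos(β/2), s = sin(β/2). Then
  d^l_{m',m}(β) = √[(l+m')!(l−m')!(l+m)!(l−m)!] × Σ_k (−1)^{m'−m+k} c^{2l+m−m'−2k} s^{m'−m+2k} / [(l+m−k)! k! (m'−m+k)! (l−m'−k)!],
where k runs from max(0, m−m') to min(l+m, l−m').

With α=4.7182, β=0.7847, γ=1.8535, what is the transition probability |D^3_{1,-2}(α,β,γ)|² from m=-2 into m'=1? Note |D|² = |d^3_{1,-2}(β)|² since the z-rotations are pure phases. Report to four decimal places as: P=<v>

D^3_{1,-2}(4.7182,0.7847,1.8535) = e^{-i·1·4.7182}·d^3_{1,-2}(0.7847)·e^{-i·-2·1.8535}. Compute d first:
c=cos(0.7847/2)=0.924013, s=sin(0.7847/2)=0.382361; N=√[24·2·1·120]=75.894664
The bounds max(0,m−m')=0 and min(l+m,l−m')=1 give 2 terms
  k=0: (−1)^3·75.8947/(12)·0.9240^3·0.3824^3 = -0.278923
  k=1: (−1)^4·75.8947/(24)·0.9240^1·0.3824^5 = +0.023881
d^3_{1,-2}(0.7847) = -0.278923 +0.023881 = -0.255043
|D^3_{1,-2}|² = |d^3_{1,-2}(β)|² = (-0.255043)² = 0.065047 (the z-rotation phases have unit modulus)

P=0.0650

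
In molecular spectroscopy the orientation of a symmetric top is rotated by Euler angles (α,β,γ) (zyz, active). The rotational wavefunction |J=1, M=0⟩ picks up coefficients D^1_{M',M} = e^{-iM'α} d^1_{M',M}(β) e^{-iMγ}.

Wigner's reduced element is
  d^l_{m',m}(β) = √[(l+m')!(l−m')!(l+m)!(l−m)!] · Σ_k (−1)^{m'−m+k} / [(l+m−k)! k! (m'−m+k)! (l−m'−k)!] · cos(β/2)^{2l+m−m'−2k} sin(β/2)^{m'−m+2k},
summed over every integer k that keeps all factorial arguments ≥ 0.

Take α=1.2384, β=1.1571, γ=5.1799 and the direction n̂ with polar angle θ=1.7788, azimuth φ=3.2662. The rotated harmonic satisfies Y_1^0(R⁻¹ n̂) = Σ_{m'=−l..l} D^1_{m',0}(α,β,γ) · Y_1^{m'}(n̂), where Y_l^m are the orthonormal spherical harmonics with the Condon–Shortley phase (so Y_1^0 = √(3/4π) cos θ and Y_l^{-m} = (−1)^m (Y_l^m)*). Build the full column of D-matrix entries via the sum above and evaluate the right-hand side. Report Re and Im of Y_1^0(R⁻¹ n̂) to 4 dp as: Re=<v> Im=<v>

Need the full column D^1_{m',0} for m'=−1..1 at α=1.2384, β=1.1571, γ=5.1799.
cos(β/2)=0.837256, sin(β/2)=0.546810
d^1_{-1,0}: single k=1 term ⇒ +0.647456;  D = +0.211271+0.612016i
d^1_{0,0}: k∈[0..1] ⇒ +0.700998 -0.299002 = +0.401997;  D = +0.401997+0.000000i
d^1_{1,0}: single k=0 term ⇒ -0.647456;  D = -0.211271+0.612016i
Y_1^{m'}(θ=1.7788,φ=3.2662) and Σ D·Y over m':
  (+0.2113+0.6120i)·(-0.3354+0.0420i)  (+0.4020+0.0000i)·(-0.1009+0.0000i)  (-0.2113+0.6120i)·(+0.3354+0.0420i)
Y_1^0(R⁻¹ n̂) = -0.233720+0.000000i

Re=-0.2337 Im=0.0000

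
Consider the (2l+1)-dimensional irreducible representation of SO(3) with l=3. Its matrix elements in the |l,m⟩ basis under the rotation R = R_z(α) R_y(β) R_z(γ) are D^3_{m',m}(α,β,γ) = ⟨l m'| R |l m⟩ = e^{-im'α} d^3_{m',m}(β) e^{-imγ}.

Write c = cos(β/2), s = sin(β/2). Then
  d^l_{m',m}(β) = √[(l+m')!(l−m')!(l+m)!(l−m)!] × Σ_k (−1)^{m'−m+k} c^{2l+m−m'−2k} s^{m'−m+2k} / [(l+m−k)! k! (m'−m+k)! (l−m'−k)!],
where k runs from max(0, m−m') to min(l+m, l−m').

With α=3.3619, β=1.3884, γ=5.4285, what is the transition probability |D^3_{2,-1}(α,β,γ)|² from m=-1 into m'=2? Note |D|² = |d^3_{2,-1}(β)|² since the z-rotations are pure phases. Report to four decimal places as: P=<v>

P=0.2415

D^3_{2,-1}(3.3619,1.3884,5.4285) = e^{-i·2·3.3619}·d^3_{2,-1}(1.3884)·e^{-i·-1·5.4285}. Compute d first:
c=cos(1.3884/2)=0.768566, s=sin(1.3884/2)=0.639771; N=√[120·1·2·24]=75.894664
Admissible k: 0..1 (factorial args all ≥0)
  k=0: (−1)^3·75.8947/(12)·0.7686^3·0.6398^3 = -0.751876
  k=1: (−1)^4·75.8947/(24)·0.7686^1·0.6398^5 = +0.260497
d^3_{2,-1}(1.3884) = -0.751876 +0.260497 = -0.491379
|D^3_{2,-1}|² = |d^3_{2,-1}(β)|² = (-0.491379)² = 0.241453 (the z-rotation phases have unit modulus)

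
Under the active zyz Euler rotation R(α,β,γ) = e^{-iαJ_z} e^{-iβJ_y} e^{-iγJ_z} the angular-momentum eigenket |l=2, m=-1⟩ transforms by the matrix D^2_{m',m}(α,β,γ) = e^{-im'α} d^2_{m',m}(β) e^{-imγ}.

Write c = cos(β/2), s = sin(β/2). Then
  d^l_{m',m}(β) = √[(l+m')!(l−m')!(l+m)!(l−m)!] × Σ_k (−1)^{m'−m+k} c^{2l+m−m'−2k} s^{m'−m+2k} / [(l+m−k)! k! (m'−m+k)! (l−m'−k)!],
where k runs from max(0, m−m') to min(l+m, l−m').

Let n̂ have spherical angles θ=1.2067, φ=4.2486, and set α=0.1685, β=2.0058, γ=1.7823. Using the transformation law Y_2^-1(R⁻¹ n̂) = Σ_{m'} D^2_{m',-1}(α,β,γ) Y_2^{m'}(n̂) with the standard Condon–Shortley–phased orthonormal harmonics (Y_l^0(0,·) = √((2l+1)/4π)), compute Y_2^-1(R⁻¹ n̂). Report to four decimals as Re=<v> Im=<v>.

Need the full column D^2_{m',-1} for m'=−2..2 at α=0.1685, β=2.0058, γ=1.7823.
cos(β/2)=0.537860, sin(β/2)=0.843034
d^2_{-2,-1}: single k=1 term ⇒ +0.262351;  D = -0.136793+0.223865i
d^2_{-1,-1}: k∈[0..1] ⇒ +0.083691 -0.616808 = -0.533117;  D = +0.197746-0.495086i
d^2_{0,-1}: k∈[0..1] ⇒ -0.321313 +0.789370 = +0.468057;  D = -0.098259+0.457627i
d^2_{1,-1}: k∈[0..1] ⇒ +0.616808 -0.505104 = +0.111704;  D = -0.004802+0.111600i
d^2_{2,-1}: single k=0 term ⇒ -0.644518;  D = -0.080672-0.639449i
Y_2^{m'}(θ=1.2067,φ=4.2486) and Σ D·Y over m':
  (-0.1368+0.2239i)·(-0.2023-0.2699i)  (+0.1977-0.4951i)·(-0.1150+0.2299i)  (-0.0983+0.4576i)·(-0.1954+0.0000i)  (-0.0048+0.1116i)·(+0.1150+0.2299i)  (-0.0807-0.6394i)·(-0.2023+0.2699i)
Y_2^-1(R⁻¹ n̂) = +0.361070+0.123925i

Re=0.3611 Im=0.1239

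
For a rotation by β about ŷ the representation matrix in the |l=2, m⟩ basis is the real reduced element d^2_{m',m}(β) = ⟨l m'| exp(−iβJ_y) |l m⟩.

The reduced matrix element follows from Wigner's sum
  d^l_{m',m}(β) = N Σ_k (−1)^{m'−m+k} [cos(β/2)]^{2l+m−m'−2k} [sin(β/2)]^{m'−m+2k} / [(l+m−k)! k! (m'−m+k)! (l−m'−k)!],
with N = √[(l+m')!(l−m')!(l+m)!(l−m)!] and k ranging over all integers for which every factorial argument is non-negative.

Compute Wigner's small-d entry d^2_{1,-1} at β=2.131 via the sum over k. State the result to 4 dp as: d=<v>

d=-0.0480

d^2_{1,-1}(β=2.131) via Wigner's sum:
With c≡cos(β/2)=0.484067 and s≡sin(β/2)=0.875031, N=[6·1·1·6]^{1/2}=6.000000
k: max(0,(-1)−(1))=0 … min(2+(-1),2−(1))=1
  k=0: (−1)^2·6.0000/(2)·0.4841^2·0.8750^2 = +0.538243
  k=1: (−1)^3·6.0000/(6)·0.4841^0·0.8750^4 = -0.586265
d^2_{1,-1}(2.131) = +0.538243 -0.586265 = -0.048021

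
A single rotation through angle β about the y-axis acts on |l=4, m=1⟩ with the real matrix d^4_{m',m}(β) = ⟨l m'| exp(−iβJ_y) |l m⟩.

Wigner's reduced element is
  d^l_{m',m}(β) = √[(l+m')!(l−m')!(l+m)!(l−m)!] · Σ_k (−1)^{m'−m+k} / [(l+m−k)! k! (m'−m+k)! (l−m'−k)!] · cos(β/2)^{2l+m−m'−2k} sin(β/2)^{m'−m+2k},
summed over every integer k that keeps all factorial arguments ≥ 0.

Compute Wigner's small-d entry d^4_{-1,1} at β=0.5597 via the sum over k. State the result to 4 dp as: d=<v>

d=0.4584

d^4_{-1,1}(β=0.5597) via Wigner's sum:
c=cos(0.5597/2)=0.961097, s=sin(0.5597/2)=0.276211; N=√[6·120·120·6]=720.000000
k∈{2,3,4,5} keeps every argument non-negative
  k=2: (−1)^0·720.0000/(72)·0.9611^6·0.2762^2 = +0.601293
  k=3: (−1)^1·720.0000/(24)·0.9611^4·0.2762^4 = -0.148990
  k=4: (−1)^2·720.0000/(48)·0.9611^2·0.2762^6 = +0.006153
  k=5: (−1)^3·720.0000/(720)·0.9611^0·0.2762^8 = -0.000034
d^4_{-1,1}(0.5597) = +0.601293 -0.148990 +0.006153 -0.000034 = +0.458423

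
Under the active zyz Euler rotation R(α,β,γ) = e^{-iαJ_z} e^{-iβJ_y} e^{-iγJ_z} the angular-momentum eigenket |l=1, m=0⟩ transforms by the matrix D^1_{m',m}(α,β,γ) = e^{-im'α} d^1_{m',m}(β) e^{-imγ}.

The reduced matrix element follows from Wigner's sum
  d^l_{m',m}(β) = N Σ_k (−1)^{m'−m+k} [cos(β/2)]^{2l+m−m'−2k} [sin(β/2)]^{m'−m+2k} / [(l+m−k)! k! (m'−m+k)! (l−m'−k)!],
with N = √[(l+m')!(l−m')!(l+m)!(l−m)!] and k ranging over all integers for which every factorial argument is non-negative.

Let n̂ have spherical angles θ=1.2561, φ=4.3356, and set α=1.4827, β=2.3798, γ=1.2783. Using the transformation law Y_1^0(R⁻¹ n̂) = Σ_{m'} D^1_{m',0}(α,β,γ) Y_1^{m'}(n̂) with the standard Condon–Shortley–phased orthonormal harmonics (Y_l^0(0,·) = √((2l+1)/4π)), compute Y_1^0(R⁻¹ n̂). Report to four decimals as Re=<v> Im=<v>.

Re=-0.4168 Im=0.0000

Need the full column D^1_{m',0} for m'=−1..1 at α=1.4827, β=2.3798, γ=1.2783.
cos(β/2)=0.371753, sin(β/2)=0.928332
d^1_{-1,0}: single k=1 term ⇒ +0.488059;  D = +0.042941+0.486166i
d^1_{0,0}: k∈[0..1] ⇒ +0.138200 -0.861800 = -0.723600;  D = -0.723600+0.000000i
d^1_{1,0}: single k=0 term ⇒ -0.488059;  D = -0.042941+0.486166i
Y_1^{m'}(θ=1.2561,φ=4.3356) and Σ D·Y over m':
  (+0.0429+0.4862i)·(-0.1209+0.3055i)  (-0.7236+0.0000i)·(+0.1512+0.0000i)  (-0.0429+0.4862i)·(+0.1209+0.3055i)
Y_1^0(R⁻¹ n̂) = -0.416845+0.000000i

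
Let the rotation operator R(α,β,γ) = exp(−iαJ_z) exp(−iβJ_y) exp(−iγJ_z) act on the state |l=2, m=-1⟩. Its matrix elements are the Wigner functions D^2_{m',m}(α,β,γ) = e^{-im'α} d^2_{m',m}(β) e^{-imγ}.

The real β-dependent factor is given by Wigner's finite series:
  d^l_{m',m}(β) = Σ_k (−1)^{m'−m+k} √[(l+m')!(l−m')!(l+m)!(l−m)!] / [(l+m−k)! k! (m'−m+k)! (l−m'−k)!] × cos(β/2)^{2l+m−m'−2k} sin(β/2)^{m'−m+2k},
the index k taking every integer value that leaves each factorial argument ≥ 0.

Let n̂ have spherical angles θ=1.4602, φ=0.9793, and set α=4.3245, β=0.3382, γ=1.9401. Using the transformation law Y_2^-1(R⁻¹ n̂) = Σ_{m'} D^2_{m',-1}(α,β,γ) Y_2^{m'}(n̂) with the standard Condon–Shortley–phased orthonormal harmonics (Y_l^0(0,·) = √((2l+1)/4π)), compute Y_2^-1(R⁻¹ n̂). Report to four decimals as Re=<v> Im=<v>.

Need the full column D^2_{m',-1} for m'=−2..2 at α=4.3245, β=0.3382, γ=1.9401.
cos(β/2)=0.985737, sin(β/2)=0.168295
d^2_{-2,-1}: single k=1 term ⇒ +0.322392;  D = -0.127465-0.296124i
d^2_{-1,-1}: k∈[0..1] ⇒ +0.944156 -0.082563 = +0.861592;  D = +0.861444-0.016012i
d^2_{0,-1}: k∈[0..1] ⇒ -0.394848 +0.011509 = -0.383339;  D = +0.138372-0.357494i
d^2_{1,-1}: k∈[0..1] ⇒ +0.082563 -0.000802 = +0.081761;  D = -0.059421-0.056160i
d^2_{2,-1}: single k=0 term ⇒ -0.009397;  D = -0.008559+0.003881i
Y_2^{m'}(θ=1.4602,φ=0.9793) and Σ D·Y over m':
  (-0.1275-0.2961i)·(-0.1443-0.3532i)  (+0.8614-0.0160i)·(+0.0473-0.0703i)  (+0.1384-0.3575i)·(-0.3039+0.0000i)  (-0.0594-0.0562i)·(-0.0473-0.0703i)  (-0.0086+0.0039i)·(-0.1443+0.3532i)
Y_2^-1(R⁻¹ n̂) = -0.089953+0.138277i

Re=-0.0900 Im=0.1383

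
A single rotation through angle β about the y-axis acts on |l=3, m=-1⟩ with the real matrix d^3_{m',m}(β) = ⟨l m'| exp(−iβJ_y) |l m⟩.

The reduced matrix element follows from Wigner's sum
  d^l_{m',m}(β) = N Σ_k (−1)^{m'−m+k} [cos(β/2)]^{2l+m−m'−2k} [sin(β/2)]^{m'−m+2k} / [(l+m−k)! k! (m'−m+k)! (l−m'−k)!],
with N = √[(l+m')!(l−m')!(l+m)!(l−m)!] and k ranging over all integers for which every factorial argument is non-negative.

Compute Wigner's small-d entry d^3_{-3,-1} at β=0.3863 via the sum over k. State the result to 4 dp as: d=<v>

d^3_{-3,-1}(β=0.3863) via Wigner's sum:
With c≡cos(β/2)=0.981404 and s≡sin(β/2)=0.191951, N=[1·720·2·24]^{1/2}=185.903201
The bounds max(0,m−m')=2 and min(l+m,l−m')=2 give 1 term
  k=2: (−1)^0·185.9032/(48)·0.9814^4·0.1920^2 = +0.132379
d^3_{-3,-1}(0.3863) = +0.132379

d=0.1324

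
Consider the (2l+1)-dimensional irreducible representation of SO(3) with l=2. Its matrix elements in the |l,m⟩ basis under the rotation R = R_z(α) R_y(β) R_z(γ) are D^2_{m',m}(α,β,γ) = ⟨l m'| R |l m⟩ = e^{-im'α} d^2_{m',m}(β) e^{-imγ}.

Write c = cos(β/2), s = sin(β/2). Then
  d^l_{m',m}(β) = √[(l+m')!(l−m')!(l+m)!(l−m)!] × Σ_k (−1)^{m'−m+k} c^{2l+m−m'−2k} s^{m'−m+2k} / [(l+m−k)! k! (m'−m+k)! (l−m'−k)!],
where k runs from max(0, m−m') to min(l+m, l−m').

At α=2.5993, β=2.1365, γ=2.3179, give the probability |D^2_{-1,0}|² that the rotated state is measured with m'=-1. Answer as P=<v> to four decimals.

First d^2_{-1,0}(β=2.1365), then the phase factors e^{-i(-1)α} and e^{-i(0)γ}:
c=cos(2.1365/2)=0.481659, s=sin(2.1365/2)=0.876359; N=√[1·6·2·2]=4.898979
k∈{1,2} keeps every argument non-negative
  k=1: (−1)^0·4.8990/(2)·0.4817^3·0.8764^1 = +0.239870
  k=2: (−1)^1·4.8990/(2)·0.4817^1·0.8764^3 = -0.794074
d^2_{-1,0}(2.1365) = +0.239870 -0.794074 = -0.554204
|D^2_{-1,0}|² = |d^2_{-1,0}(β)|² = (-0.554204)² = 0.307142 (the z-rotation phases have unit modulus)

P=0.3071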